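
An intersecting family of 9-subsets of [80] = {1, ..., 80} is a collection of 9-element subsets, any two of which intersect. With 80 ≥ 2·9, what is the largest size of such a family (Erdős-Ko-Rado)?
max |F| = C(79, 8) = 26088783435

The Erdős-Ko-Rado theorem states: for n ≥ 2k, an intersecting family of k-subsets of an n-element set has size at most C(n − 1, k − 1), with equality for 'star' families {A ⊆ [n] : |A| = k, i ∈ A} (fix an element i). For n = 80, k = 9: C(79, 8) = 26088783435.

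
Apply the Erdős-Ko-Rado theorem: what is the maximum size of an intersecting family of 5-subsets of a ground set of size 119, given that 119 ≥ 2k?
max |F| = C(118, 4) = 7673835

Erdős-Ko-Rado (1961): when n ≥ 2k, max |F| = C(n−1, k−1). The bound is attained by the star {A : i ∈ A} for any fixed i ∈ [n]. Here C(119−1, 5−1) = C(118, 4) = 7673835.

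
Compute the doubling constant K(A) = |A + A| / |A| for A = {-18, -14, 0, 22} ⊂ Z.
K = |A + A| / |A| = 10/4 = 5/2

Enumerate A + A = {a + b : a, b ∈ A}. With |A| = 4, there are |A|^2 = 16 ordered sum pairs; collecting distinct values, A + A = {-36, -32, -28, -18, -14, 0, 4, 8, 22, 44}, so |A + A| = 10. Thus K = 10/4 = 5/2. For comparison, the minimum possible |A + A| over all 4-element sets is 2·4 − 1 = 7 (so min K = 7/4), attained only by arithmetic progressions.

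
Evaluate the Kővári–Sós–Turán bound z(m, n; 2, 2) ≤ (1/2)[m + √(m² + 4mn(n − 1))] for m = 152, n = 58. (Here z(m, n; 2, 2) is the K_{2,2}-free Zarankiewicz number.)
z(152, 58; 2, 2) ≤ (1/2)[152 + √(152² + 4·152·58·57)] = (1/2)[152 + √2033152] = 788.9432

Kővári–Sós–Turán: let r_1, ..., r_152 be the row sums and z = Σ r_i the total number of 1s. Each pair of columns can share at most one row with both entries 1 (else a 2×2 all-ones block appears), so Σ_i C(r_i, 2) ≤ C(58, 2) = 1653. By convexity Σ_i C(r_i, 2) ≥ 152·C(z/152, 2) = z(z − 152)/(2·152), giving z² − 152z − 152·58·57 ≤ 0 and hence z ≤ (1/2)[152 + √(23104 + 4·502512)] = (1/2)[152 + √2033152] ≈ (1/2)(152 + 1425.8864) = 788.9432.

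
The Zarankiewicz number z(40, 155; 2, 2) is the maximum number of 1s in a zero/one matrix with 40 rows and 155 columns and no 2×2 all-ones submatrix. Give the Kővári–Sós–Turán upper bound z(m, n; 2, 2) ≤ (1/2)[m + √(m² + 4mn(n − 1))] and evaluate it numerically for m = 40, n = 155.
z(40, 155; 2, 2) ≤ (1/2)[40 + √(40² + 4·40·155·154)] = (1/2)[40 + √3820800] = 997.3433

Kővári–Sós–Turán: let r_1, ..., r_40 be the row sums and z = Σ r_i the total number of 1s. Each pair of columns can share at most one row with both entries 1 (else a 2×2 all-ones block appears), so Σ_i C(r_i, 2) ≤ C(155, 2) = 11935. By convexity Σ_i C(r_i, 2) ≥ 40·C(z/40, 2) = z(z − 40)/(2·40), giving z² − 40z − 40·155·154 ≤ 0 and hence z ≤ (1/2)[40 + √(1600 + 4·954800)] = (1/2)[40 + √3820800] ≈ (1/2)(40 + 1954.6867) = 997.3433.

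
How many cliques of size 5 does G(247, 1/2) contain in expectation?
E[# K_5] = C(247, 5) · (1/2)^C(5, 2) = 7355513529 / 2^10 ≈ 7183118.680664

For each 5-subset S of vertices (there are C(247, 5) = 7355513529 such S), let X_S = 1 if S induces a K_5 (all C(5, 2) = 10 edges present). Then P(X_S = 1) = (1/2)^10 = 1/1024. By linearity of expectation, E[# K_5] = C(247, 5) · (1/2)^10 = 7355513529 / 1024 ≈ 7183118.680664.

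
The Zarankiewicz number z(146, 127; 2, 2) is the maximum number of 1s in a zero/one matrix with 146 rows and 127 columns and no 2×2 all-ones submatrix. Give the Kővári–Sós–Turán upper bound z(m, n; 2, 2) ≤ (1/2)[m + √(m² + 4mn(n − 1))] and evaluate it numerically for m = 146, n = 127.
z(146, 127; 2, 2) ≤ (1/2)[146 + √(146² + 4·146·127·126)] = (1/2)[146 + √9366484] = 1603.2356

Kővári–Sós–Turán: let r_1, ..., r_146 be the row sums and z = Σ r_i the total number of 1s. Each pair of columns can share at most one row with both entries 1 (else a 2×2 all-ones block appears), so Σ_i C(r_i, 2) ≤ C(127, 2) = 8001. By convexity Σ_i C(r_i, 2) ≥ 146·C(z/146, 2) = z(z − 146)/(2·146), giving z² − 146z − 146·127·126 ≤ 0 and hence z ≤ (1/2)[146 + √(21316 + 4·2336292)] = (1/2)[146 + √9366484] ≈ (1/2)(146 + 3060.4712) = 1603.2356.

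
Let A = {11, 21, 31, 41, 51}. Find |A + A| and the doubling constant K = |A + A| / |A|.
K = |A + A| / |A| = 9/5

Enumerate A + A = {a + b : a, b ∈ A}. With |A| = 5, there are |A|^2 = 25 ordered sum pairs; collecting distinct values, A + A = {22, 32, 42, 52, 62, 72, 82, 92, 102}, so |A + A| = 9. Thus K = 9/5. Here |A + A| = 2|A| − 1 = 9, the minimum possible — so K = 9/5 is minimal, which holds iff A is an arithmetic progression.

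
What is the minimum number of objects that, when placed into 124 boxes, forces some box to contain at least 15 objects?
n = (15 − 1)·124 + 1 = 1737

By the generalised pigeonhole principle, to guarantee some box contains ≥ r objects we need more than (r − 1) · k objects total. Threshold: n = (r − 1) · k + 1. With r = 15 and k = 124: n = 14 · 124 + 1 = 1736 + 1 = 1737. For n = 1736 = 14 · 124, we can put exactly 14 objects in every box, avoiding 15 in any single one — so 1737 is tight.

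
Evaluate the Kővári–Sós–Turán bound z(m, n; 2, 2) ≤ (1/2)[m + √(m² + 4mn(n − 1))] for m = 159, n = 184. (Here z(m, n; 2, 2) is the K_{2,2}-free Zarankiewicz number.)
z(159, 184; 2, 2) ≤ (1/2)[159 + √(159² + 4·159·184·183)] = (1/2)[159 + √21440673] = 2394.7037

Kővári–Sós–Turán: let r_1, ..., r_159 be the row sums and z = Σ r_i the total number of 1s. Each pair of columns can share at most one row with both entries 1 (else a 2×2 all-ones block appears), so Σ_i C(r_i, 2) ≤ C(184, 2) = 16836. By convexity Σ_i C(r_i, 2) ≥ 159·C(z/159, 2) = z(z − 159)/(2·159), giving z² − 159z − 159·184·183 ≤ 0 and hence z ≤ (1/2)[159 + √(25281 + 4·5353848)] = (1/2)[159 + √21440673] ≈ (1/2)(159 + 4630.4074) = 2394.7037.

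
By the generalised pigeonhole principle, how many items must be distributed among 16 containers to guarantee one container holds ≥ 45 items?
n = (45 − 1)·16 + 1 = 705

By the generalised pigeonhole principle, to guarantee some box contains ≥ r objects we need more than (r − 1) · k objects total. Threshold: n = (r − 1) · k + 1. With r = 45 and k = 16: n = 44 · 16 + 1 = 704 + 1 = 705. For n = 704 = 44 · 16, we can put exactly 44 objects in every box, avoiding 45 in any single one — so 705 is tight.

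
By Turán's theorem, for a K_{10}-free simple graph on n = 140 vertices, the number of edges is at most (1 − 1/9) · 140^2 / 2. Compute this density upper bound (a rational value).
Turán density bound = (8/9) · 140^2/2 = 78400/9 ≈ 8711.1111

Turán's theorem: ex(n, K_{r+1}) is achieved by the complete r-partite Turán graph T(n, r) with parts as balanced as possible, and is at most (1 − 1/r) · n^2/2. For r = 9, n = 140: the density bound is (8/9) · 19600/2 = 78400/9 ≈ 8711.1111. The integer-valued extremum is e(T(140, 9)) = 8710, which is strictly less than the density bound 78400/9 since 9 ∤ 140 (the parts of T(140, 9) cannot all be equal).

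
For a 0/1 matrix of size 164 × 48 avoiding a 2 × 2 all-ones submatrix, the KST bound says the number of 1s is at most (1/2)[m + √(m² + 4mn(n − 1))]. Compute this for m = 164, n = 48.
z(164, 48; 2, 2) ≤ (1/2)[164 + √(164² + 4·164·48·47)] = (1/2)[164 + √1506832] = 695.7654

Kővári–Sós–Turán: let r_1, ..., r_164 be the row sums and z = Σ r_i the total number of 1s. Each pair of columns can share at most one row with both entries 1 (else a 2×2 all-ones block appears), so Σ_i C(r_i, 2) ≤ C(48, 2) = 1128. By convexity Σ_i C(r_i, 2) ≥ 164·C(z/164, 2) = z(z − 164)/(2·164), giving z² − 164z − 164·48·47 ≤ 0 and hence z ≤ (1/2)[164 + √(26896 + 4·369984)] = (1/2)[164 + √1506832] ≈ (1/2)(164 + 1227.5309) = 695.7654.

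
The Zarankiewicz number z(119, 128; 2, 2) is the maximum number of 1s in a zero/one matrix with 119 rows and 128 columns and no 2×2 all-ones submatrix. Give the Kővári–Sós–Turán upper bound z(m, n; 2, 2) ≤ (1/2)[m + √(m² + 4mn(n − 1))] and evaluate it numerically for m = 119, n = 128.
z(119, 128; 2, 2) ≤ (1/2)[119 + √(119² + 4·119·128·127)] = (1/2)[119 + √7752017] = 1451.6222

Kővári–Sós–Turán: let r_1, ..., r_119 be the row sums and z = Σ r_i the total number of 1s. Each pair of columns can share at most one row with both entries 1 (else a 2×2 all-ones block appears), so Σ_i C(r_i, 2) ≤ C(128, 2) = 8128. By convexity Σ_i C(r_i, 2) ≥ 119·C(z/119, 2) = z(z − 119)/(2·119), giving z² − 119z − 119·128·127 ≤ 0 and hence z ≤ (1/2)[119 + √(14161 + 4·1934464)] = (1/2)[119 + √7752017] ≈ (1/2)(119 + 2784.2444) = 1451.6222.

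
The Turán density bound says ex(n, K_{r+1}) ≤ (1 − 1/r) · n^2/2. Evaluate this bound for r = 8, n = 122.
Turán density bound = (7/8) · 122^2/2 = 26047/4 ≈ 6511.75

Turán's theorem: ex(n, K_{r+1}) is achieved by the complete r-partite Turán graph T(n, r) with parts as balanced as possible, and is at most (1 − 1/r) · n^2/2. For r = 8, n = 122: the density bound is (7/8) · 14884/2 = 26047/4 ≈ 6511.75. The integer-valued extremum is e(T(122, 8)) = 6511, which is strictly less than the density bound 26047/4 since 8 ∤ 122 (the parts of T(122, 8) cannot all be equal).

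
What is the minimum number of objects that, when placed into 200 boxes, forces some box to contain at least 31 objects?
n = (31 − 1)·200 + 1 = 6001

By the generalised pigeonhole principle, to guarantee some box contains ≥ r objects we need more than (r − 1) · k objects total. Threshold: n = (r − 1) · k + 1. With r = 31 and k = 200: n = 30 · 200 + 1 = 6000 + 1 = 6001. For n = 6000 = 30 · 200, we can put exactly 30 objects in every box, avoiding 31 in any single one — so 6001 is tight.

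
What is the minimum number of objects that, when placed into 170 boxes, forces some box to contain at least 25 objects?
n = (25 − 1)·170 + 1 = 4081

By the generalised pigeonhole principle, to guarantee some box contains ≥ r objects we need more than (r − 1) · k objects total. Threshold: n = (r − 1) · k + 1. With r = 25 and k = 170: n = 24 · 170 + 1 = 4080 + 1 = 4081. For n = 4080 = 24 · 170, we can put exactly 24 objects in every box, avoiding 25 in any single one — so 4081 is tight.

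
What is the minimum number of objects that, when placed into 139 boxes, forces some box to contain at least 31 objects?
n = (31 − 1)·139 + 1 = 4171

By the generalised pigeonhole principle, to guarantee some box contains ≥ r objects we need more than (r − 1) · k objects total. Threshold: n = (r − 1) · k + 1. With r = 31 and k = 139: n = 30 · 139 + 1 = 4170 + 1 = 4171. For n = 4170 = 30 · 139, we can put exactly 30 objects in every box, avoiding 31 in any single one — so 4171 is tight.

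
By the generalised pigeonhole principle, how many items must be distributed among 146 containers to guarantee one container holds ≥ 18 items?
n = (18 − 1)·146 + 1 = 2483

By the generalised pigeonhole principle, to guarantee some box contains ≥ r objects we need more than (r − 1) · k objects total. Threshold: n = (r − 1) · k + 1. With r = 18 and k = 146: n = 17 · 146 + 1 = 2482 + 1 = 2483. For n = 2482 = 17 · 146, we can put exactly 17 objects in every box, avoiding 18 in any single one — so 2483 is tight.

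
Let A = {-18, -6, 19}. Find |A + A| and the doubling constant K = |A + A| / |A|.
K = |A + A| / |A| = 6/3 = 2

Enumerate A + A = {a + b : a, b ∈ A}. With |A| = 3, there are |A|^2 = 9 ordered sum pairs; collecting distinct values, A + A = {-36, -24, -12, 1, 13, 38}, so |A + A| = 6. Thus K = 6/3 = 2. For comparison, the minimum possible |A + A| over all 3-element sets is 2·3 − 1 = 5 (so min K = 5/3), attained only by arithmetic progressions.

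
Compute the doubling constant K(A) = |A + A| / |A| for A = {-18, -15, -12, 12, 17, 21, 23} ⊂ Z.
K = |A + A| / |A| = 26/7

Enumerate A + A = {a + b : a, b ∈ A}. With |A| = 7, there are |A|^2 = 49 ordered sum pairs; collecting distinct values, A + A = {-36, -33, -30, -27, -24, -6, -3, -1, 0, 2, 3, 5, 6, 8, 9, 11, 24, 29, 33, 34, 35, 38, 40, 42, 44, 46}, so |A + A| = 26. Thus K = 26/7. For comparison, the minimum possible |A + A| over all 7-element sets is 2·7 − 1 = 13 (so min K = 13/7), attained only by arithmetic progressions.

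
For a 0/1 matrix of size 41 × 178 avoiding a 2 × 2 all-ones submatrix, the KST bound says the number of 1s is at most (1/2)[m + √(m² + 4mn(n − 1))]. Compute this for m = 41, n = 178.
z(41, 178; 2, 2) ≤ (1/2)[41 + √(41² + 4·41·178·177)] = (1/2)[41 + √5168665] = 1157.2349

Kővári–Sós–Turán: let r_1, ..., r_41 be the row sums and z = Σ r_i the total number of 1s. Each pair of columns can share at most one row with both entries 1 (else a 2×2 all-ones block appears), so Σ_i C(r_i, 2) ≤ C(178, 2) = 15753. By convexity Σ_i C(r_i, 2) ≥ 41·C(z/41, 2) = z(z − 41)/(2·41), giving z² − 41z − 41·178·177 ≤ 0 and hence z ≤ (1/2)[41 + √(1681 + 4·1291746)] = (1/2)[41 + √5168665] ≈ (1/2)(41 + 2273.4698) = 1157.2349.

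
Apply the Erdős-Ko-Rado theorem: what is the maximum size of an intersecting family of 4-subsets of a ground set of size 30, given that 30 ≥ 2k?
max |F| = C(29, 3) = 3654

The Erdős-Ko-Rado theorem states: for n ≥ 2k, an intersecting family of k-subsets of an n-element set has size at most C(n − 1, k − 1), with equality for 'star' families {A ⊆ [n] : |A| = k, i ∈ A} (fix an element i). For n = 30, k = 4: C(29, 3) = 3654.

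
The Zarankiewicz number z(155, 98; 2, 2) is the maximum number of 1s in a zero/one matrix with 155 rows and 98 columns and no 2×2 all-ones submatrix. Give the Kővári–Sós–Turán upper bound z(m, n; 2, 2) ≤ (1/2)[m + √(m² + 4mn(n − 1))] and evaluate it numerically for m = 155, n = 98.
z(155, 98; 2, 2) ≤ (1/2)[155 + √(155² + 4·155·98·97)] = (1/2)[155 + √5917745] = 1293.8208

Kővári–Sós–Turán: let r_1, ..., r_155 be the row sums and z = Σ r_i the total number of 1s. Each pair of columns can share at most one row with both entries 1 (else a 2×2 all-ones block appears), so Σ_i C(r_i, 2) ≤ C(98, 2) = 4753. By convexity Σ_i C(r_i, 2) ≥ 155·C(z/155, 2) = z(z − 155)/(2·155), giving z² − 155z − 155·98·97 ≤ 0 and hence z ≤ (1/2)[155 + √(24025 + 4·1473430)] = (1/2)[155 + √5917745] ≈ (1/2)(155 + 2432.6416) = 1293.8208.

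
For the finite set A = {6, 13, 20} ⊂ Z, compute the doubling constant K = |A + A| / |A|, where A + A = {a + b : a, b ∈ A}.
K = |A + A| / |A| = 5/3

Enumerate A + A = {a + b : a, b ∈ A}. With |A| = 3, there are |A|^2 = 9 ordered sum pairs; collecting distinct values, A + A = {12, 19, 26, 33, 40}, so |A + A| = 5. Thus K = 5/3. Here |A + A| = 2|A| − 1 = 5, the minimum possible — so K = 5/3 is minimal, which holds iff A is an arithmetic progression.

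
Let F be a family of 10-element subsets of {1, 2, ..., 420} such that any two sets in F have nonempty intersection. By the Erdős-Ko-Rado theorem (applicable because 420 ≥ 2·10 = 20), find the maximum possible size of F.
max |F| = C(419, 9) = 1005991207314658708

The Erdős-Ko-Rado theorem states: for n ≥ 2k, an intersecting family of k-subsets of an n-element set has size at most C(n − 1, k − 1), with equality for 'star' families {A ⊆ [n] : |A| = k, i ∈ A} (fix an element i). For n = 420, k = 10: C(419, 9) = 1005991207314658708.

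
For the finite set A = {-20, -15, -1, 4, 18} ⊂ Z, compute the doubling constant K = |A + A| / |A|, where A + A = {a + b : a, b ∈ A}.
K = |A + A| / |A| = 12/5

Enumerate A + A = {a + b : a, b ∈ A}. With |A| = 5, there are |A|^2 = 25 ordered sum pairs; collecting distinct values, A + A = {-40, -35, -30, -21, -16, -11, -2, 3, 8, 17, 22, 36}, so |A + A| = 12. Thus K = 12/5. For comparison, the minimum possible |A + A| over all 5-element sets is 2·5 − 1 = 9 (so min K = 9/5), attained only by arithmetic progressions.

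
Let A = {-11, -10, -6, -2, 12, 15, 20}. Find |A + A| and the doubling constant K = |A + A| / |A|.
K = |A + A| / |A| = 25/7

Enumerate A + A = {a + b : a, b ∈ A}. With |A| = 7, there are |A|^2 = 49 ordered sum pairs; collecting distinct values, A + A = {-22, -21, -20, -17, -16, -13, -12, -8, -4, 1, 2, 4, 5, 6, 9, 10, 13, 14, 18, 24, 27, 30, 32, 35, 40}, so |A + A| = 25. Thus K = 25/7. For comparison, the minimum possible |A + A| over all 7-element sets is 2·7 − 1 = 13 (so min K = 13/7), attained only by arithmetic progressions.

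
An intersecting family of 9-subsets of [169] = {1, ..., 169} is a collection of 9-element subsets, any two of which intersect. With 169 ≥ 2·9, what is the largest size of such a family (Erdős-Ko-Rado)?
max |F| = C(168, 8) = 13288305520413

Erdős-Ko-Rado (1961): when n ≥ 2k, max |F| = C(n−1, k−1). The bound is attained by the star {A : i ∈ A} for any fixed i ∈ [n]. Here C(169−1, 9−1) = C(168, 8) = 13288305520413.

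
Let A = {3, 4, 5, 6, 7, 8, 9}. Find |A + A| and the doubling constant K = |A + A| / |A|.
K = |A + A| / |A| = 13/7

Enumerate A + A = {a + b : a, b ∈ A}. With |A| = 7, there are |A|^2 = 49 ordered sum pairs; collecting distinct values, A + A = {6, 7, 8, 9, 10, 11, 12, 13, 14, 15, 16, 17, 18}, so |A + A| = 13. Thus K = 13/7. Here |A + A| = 2|A| − 1 = 13, the minimum possible — so K = 13/7 is minimal, which holds iff A is an arithmetic progression.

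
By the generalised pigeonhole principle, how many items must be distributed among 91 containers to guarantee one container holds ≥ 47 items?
n = (47 − 1)·91 + 1 = 4187

By the generalised pigeonhole principle, to guarantee some box contains ≥ r objects we need more than (r − 1) · k objects total. Threshold: n = (r − 1) · k + 1. With r = 47 and k = 91: n = 46 · 91 + 1 = 4186 + 1 = 4187. For n = 4186 = 46 · 91, we can put exactly 46 objects in every box, avoiding 47 in any single one — so 4187 is tight.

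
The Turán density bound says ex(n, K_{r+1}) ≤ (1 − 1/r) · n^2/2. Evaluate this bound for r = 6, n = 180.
Turán density bound = (5/6) · 180^2/2 = 13500

Turán's theorem: ex(n, K_{r+1}) is achieved by the complete r-partite Turán graph T(n, r) with parts as balanced as possible, and is at most (1 − 1/r) · n^2/2. For r = 6, n = 180: the density bound is (5/6) · 32400/2 = 13500. Since 6 ∣ 180, the Turán graph T(180, 6) has parts of equal size 30, and its edge count e(T(180, 6)) = 13500 attains the density bound exactly.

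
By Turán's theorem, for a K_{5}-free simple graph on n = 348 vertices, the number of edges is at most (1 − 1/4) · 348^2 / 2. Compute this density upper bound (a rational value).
Turán density bound = (3/4) · 348^2/2 = 45414

Turán's theorem: ex(n, K_{r+1}) is achieved by the complete r-partite Turán graph T(n, r) with parts as balanced as possible, and is at most (1 − 1/r) · n^2/2. For r = 4, n = 348: the density bound is (3/4) · 121104/2 = 45414. Since 4 ∣ 348, the Turán graph T(348, 4) has parts of equal size 87, and its edge count e(T(348, 4)) = 45414 attains the density bound exactly.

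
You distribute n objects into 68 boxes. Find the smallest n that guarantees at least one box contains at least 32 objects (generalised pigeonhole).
n = (32 − 1)·68 + 1 = 2109

By the generalised pigeonhole principle, to guarantee some box contains ≥ r objects we need more than (r − 1) · k objects total. Threshold: n = (r − 1) · k + 1. With r = 32 and k = 68: n = 31 · 68 + 1 = 2108 + 1 = 2109. For n = 2108 = 31 · 68, we can put exactly 31 objects in every box, avoiding 32 in any single one — so 2109 is tight.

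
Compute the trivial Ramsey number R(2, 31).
R(2, 31) = 31

R(2, k) = k for all k ≥ 2: in a 2-colouring of K_k, either some edge is red (a red K_2) or all edges are blue (a blue K_k). And K_{30} coloured all-blue has no blue K_31, so R(2, 31) > 30. Hence R(2, 31) = 31.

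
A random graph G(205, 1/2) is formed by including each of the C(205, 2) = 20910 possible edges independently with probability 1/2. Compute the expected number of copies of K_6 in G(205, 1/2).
E[# K_6] = C(205, 6) · (1/2)^C(6, 2) = 95746959700 / 2^15 = 23936739925/8192 ≈ 2921965.322876

For each 6-subset S of vertices (there are C(205, 6) = 95746959700 such S), let X_S = 1 if S induces a K_6 (all C(6, 2) = 15 edges present). Then P(X_S = 1) = (1/2)^15 = 1/32768. By linearity of expectation, E[# K_6] = C(205, 6) · (1/2)^15 = 95746959700 / 32768 = 23936739925/8192 ≈ 2921965.322876.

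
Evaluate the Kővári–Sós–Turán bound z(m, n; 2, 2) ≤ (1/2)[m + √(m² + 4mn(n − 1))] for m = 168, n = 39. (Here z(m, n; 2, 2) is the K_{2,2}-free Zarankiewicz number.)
z(168, 39; 2, 2) ≤ (1/2)[168 + √(168² + 4·168·39·38)] = (1/2)[168 + √1024128] = 589.996

Kővári–Sós–Turán: let r_1, ..., r_168 be the row sums and z = Σ r_i the total number of 1s. Each pair of columns can share at most one row with both entries 1 (else a 2×2 all-ones block appears), so Σ_i C(r_i, 2) ≤ C(39, 2) = 741. By convexity Σ_i C(r_i, 2) ≥ 168·C(z/168, 2) = z(z − 168)/(2·168), giving z² − 168z − 168·39·38 ≤ 0 and hence z ≤ (1/2)[168 + √(28224 + 4·248976)] = (1/2)[168 + √1024128] ≈ (1/2)(168 + 1011.9921) = 589.996.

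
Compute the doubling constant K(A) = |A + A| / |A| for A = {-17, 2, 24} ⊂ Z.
K = |A + A| / |A| = 6/3 = 2

Enumerate A + A = {a + b : a, b ∈ A}. With |A| = 3, there are |A|^2 = 9 ordered sum pairs; collecting distinct values, A + A = {-34, -15, 4, 7, 26, 48}, so |A + A| = 6. Thus K = 6/3 = 2. For comparison, the minimum possible |A + A| over all 3-element sets is 2·3 − 1 = 5 (so min K = 5/3), attained only by arithmetic progressions.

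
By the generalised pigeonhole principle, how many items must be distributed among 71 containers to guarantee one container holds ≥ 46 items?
n = (46 − 1)·71 + 1 = 3196

By the generalised pigeonhole principle, to guarantee some box contains ≥ r objects we need more than (r − 1) · k objects total. Threshold: n = (r − 1) · k + 1. With r = 46 and k = 71: n = 45 · 71 + 1 = 3195 + 1 = 3196. For n = 3195 = 45 · 71, we can put exactly 45 objects in every box, avoiding 46 in any single one — so 3196 is tight.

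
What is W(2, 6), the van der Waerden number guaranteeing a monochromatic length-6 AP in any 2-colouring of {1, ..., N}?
W(2, 6) = 1132

W(2, 6) = 1132. The lower bound W(2, 6) > 1131 comes from an explicit good 2-colouring of [1, 1131]; the upper bound W(2, 6) ≤ 1132 was verified by exhaustive search over 2-colourings of [1, 1132].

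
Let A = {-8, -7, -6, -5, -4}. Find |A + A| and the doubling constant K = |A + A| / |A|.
K = |A + A| / |A| = 9/5

Enumerate A + A = {a + b : a, b ∈ A}. With |A| = 5, there are |A|^2 = 25 ordered sum pairs; collecting distinct values, A + A = {-16, -15, -14, -13, -12, -11, -10, -9, -8}, so |A + A| = 9. Thus K = 9/5. Here |A + A| = 2|A| − 1 = 9, the minimum possible — so K = 9/5 is minimal, which holds iff A is an arithmetic progression.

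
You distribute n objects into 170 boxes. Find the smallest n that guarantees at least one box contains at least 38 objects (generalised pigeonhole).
n = (38 − 1)·170 + 1 = 6291

By the generalised pigeonhole principle, to guarantee some box contains ≥ r objects we need more than (r − 1) · k objects total. Threshold: n = (r − 1) · k + 1. With r = 38 and k = 170: n = 37 · 170 + 1 = 6290 + 1 = 6291. For n = 6290 = 37 · 170, we can put exactly 37 objects in every box, avoiding 38 in any single one — so 6291 is tight.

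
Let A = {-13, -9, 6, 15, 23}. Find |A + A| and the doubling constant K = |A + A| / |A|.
K = |A + A| / |A| = 15/5 = 3

Enumerate A + A = {a + b : a, b ∈ A}. With |A| = 5, there are |A|^2 = 25 ordered sum pairs; collecting distinct values, A + A = {-26, -22, -18, -7, -3, 2, 6, 10, 12, 14, 21, 29, 30, 38, 46}, so |A + A| = 15. Thus K = 15/5 = 3. For comparison, the minimum possible |A + A| over all 5-element sets is 2·5 − 1 = 9 (so min K = 9/5), attained only by arithmetic progressions.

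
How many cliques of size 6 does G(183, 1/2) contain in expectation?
E[# K_6] = C(183, 6) · (1/2)^C(6, 2) = 48019108683 / 2^15 ≈ 1465426.900726

For each 6-subset S of vertices (there are C(183, 6) = 48019108683 such S), let X_S = 1 if S induces a K_6 (all C(6, 2) = 15 edges present). Then P(X_S = 1) = (1/2)^15 = 1/32768. By linearity of expectation, E[# K_6] = C(183, 6) · (1/2)^15 = 48019108683 / 32768 ≈ 1465426.900726.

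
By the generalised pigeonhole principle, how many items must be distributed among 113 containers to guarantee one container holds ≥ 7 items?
n = (7 − 1)·113 + 1 = 679

By the generalised pigeonhole principle, to guarantee some box contains ≥ r objects we need more than (r − 1) · k objects total. Threshold: n = (r − 1) · k + 1. With r = 7 and k = 113: n = 6 · 113 + 1 = 678 + 1 = 679. For n = 678 = 6 · 113, we can put exactly 6 objects in every box, avoiding 7 in any single one — so 679 is tight.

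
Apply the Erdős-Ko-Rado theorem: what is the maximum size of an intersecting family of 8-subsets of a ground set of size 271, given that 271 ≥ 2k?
max |F| = C(270, 7) = 19189470908520

The Erdős-Ko-Rado theorem states: for n ≥ 2k, an intersecting family of k-subsets of an n-element set has size at most C(n − 1, k − 1), with equality for 'star' families {A ⊆ [n] : |A| = k, i ∈ A} (fix an element i). For n = 271, k = 8: C(270, 7) = 19189470908520.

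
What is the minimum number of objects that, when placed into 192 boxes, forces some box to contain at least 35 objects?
n = (35 − 1)·192 + 1 = 6529

By the generalised pigeonhole principle, to guarantee some box contains ≥ r objects we need more than (r − 1) · k objects total. Threshold: n = (r − 1) · k + 1. With r = 35 and k = 192: n = 34 · 192 + 1 = 6528 + 1 = 6529. For n = 6528 = 34 · 192, we can put exactly 34 objects in every box, avoiding 35 in any single one — so 6529 is tight.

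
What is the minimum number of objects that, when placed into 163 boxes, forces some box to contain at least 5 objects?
n = (5 − 1)·163 + 1 = 653

By the generalised pigeonhole principle, to guarantee some box contains ≥ r objects we need more than (r − 1) · k objects total. Threshold: n = (r − 1) · k + 1. With r = 5 and k = 163: n = 4 · 163 + 1 = 652 + 1 = 653. For n = 652 = 4 · 163, we can put exactly 4 objects in every box, avoiding 5 in any single one — so 653 is tight.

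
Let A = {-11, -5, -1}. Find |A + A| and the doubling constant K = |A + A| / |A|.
K = |A + A| / |A| = 6/3 = 2

Enumerate A + A = {a + b : a, b ∈ A}. With |A| = 3, there are |A|^2 = 9 ordered sum pairs; collecting distinct values, A + A = {-22, -16, -12, -10, -6, -2}, so |A + A| = 6. Thus K = 6/3 = 2. For comparison, the minimum possible |A + A| over all 3-element sets is 2·3 − 1 = 5 (so min K = 5/3), attained only by arithmetic progressions.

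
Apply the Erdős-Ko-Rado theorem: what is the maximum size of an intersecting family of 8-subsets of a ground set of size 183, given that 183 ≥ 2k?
max |F| = C(182, 7) = 1167752750736

Erdős-Ko-Rado (1961): when n ≥ 2k, max |F| = C(n−1, k−1). The bound is attained by the star {A : i ∈ A} for any fixed i ∈ [n]. Here C(183−1, 8−1) = C(182, 7) = 1167752750736.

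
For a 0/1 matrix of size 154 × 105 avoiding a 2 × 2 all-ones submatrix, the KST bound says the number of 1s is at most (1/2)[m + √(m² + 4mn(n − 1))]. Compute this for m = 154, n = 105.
z(154, 105; 2, 2) ≤ (1/2)[154 + √(154² + 4·154·105·104)] = (1/2)[154 + √6750436] = 1376.0801

Kővári–Sós–Turán: let r_1, ..., r_154 be the row sums and z = Σ r_i the total number of 1s. Each pair of columns can share at most one row with both entries 1 (else a 2×2 all-ones block appears), so Σ_i C(r_i, 2) ≤ C(105, 2) = 5460. By convexity Σ_i C(r_i, 2) ≥ 154·C(z/154, 2) = z(z − 154)/(2·154), giving z² − 154z − 154·105·104 ≤ 0 and hence z ≤ (1/2)[154 + √(23716 + 4·1681680)] = (1/2)[154 + √6750436] ≈ (1/2)(154 + 2598.1601) = 1376.0801.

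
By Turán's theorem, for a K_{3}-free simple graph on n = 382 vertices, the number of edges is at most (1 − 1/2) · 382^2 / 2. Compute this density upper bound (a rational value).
Turán density bound = (1/2) · 382^2/2 = 36481

Turán's theorem: ex(n, K_{r+1}) is achieved by the complete r-partite Turán graph T(n, r) with parts as balanced as possible, and is at most (1 − 1/r) · n^2/2. For r = 2, n = 382: the density bound is (1/2) · 145924/2 = 36481. Since 2 ∣ 382, the Turán graph T(382, 2) has parts of equal size 191, and its edge count e(T(382, 2)) = 36481 attains the density bound exactly.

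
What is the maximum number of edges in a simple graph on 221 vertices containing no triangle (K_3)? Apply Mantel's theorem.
ex(221, K_3) = ⌊221^2/4⌋ = 12210

Mantel (1907): a triangle-free graph on n vertices has at most ⌊n^2/4⌋ edges, with equality for the complete bipartite graph K_{⌊n/2⌋, ⌈n/2⌉}. For n = 221: ⌊221^2/4⌋ = ⌊48841/4⌋ = 12210. The extremal graph is K_{110, 111}, which has 110·111 = 12210 edges.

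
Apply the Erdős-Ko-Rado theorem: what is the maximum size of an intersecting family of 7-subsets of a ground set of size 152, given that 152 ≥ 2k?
max |F| = C(151, 6) = 14888600755

Erdős-Ko-Rado (1961): when n ≥ 2k, max |F| = C(n−1, k−1). The bound is attained by the star {A : i ∈ A} for any fixed i ∈ [n]. Here C(152−1, 7−1) = C(151, 6) = 14888600755.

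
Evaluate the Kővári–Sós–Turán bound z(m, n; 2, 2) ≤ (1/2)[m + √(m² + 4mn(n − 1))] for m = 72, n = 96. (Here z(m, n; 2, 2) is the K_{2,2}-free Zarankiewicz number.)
z(72, 96; 2, 2) ≤ (1/2)[72 + √(72² + 4·72·96·95)] = (1/2)[72 + √2631744] = 847.1325

Kővári–Sós–Turán: let r_1, ..., r_72 be the row sums and z = Σ r_i the total number of 1s. Each pair of columns can share at most one row with both entries 1 (else a 2×2 all-ones block appears), so Σ_i C(r_i, 2) ≤ C(96, 2) = 4560. By convexity Σ_i C(r_i, 2) ≥ 72·C(z/72, 2) = z(z − 72)/(2·72), giving z² − 72z − 72·96·95 ≤ 0 and hence z ≤ (1/2)[72 + √(5184 + 4·656640)] = (1/2)[72 + √2631744] ≈ (1/2)(72 + 1622.2651) = 847.1325.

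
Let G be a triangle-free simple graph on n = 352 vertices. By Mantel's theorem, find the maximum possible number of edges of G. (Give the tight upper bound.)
ex(352, K_3) = ⌊352^2/4⌋ = 30976

Mantel (1907): a triangle-free graph on n vertices has at most ⌊n^2/4⌋ edges, with equality for the complete bipartite graph K_{⌊n/2⌋, ⌈n/2⌉}. For n = 352: ⌊352^2/4⌋ = ⌊123904/4⌋ = 30976. The extremal graph is K_{176, 176}, which has 176·176 = 30976 edges.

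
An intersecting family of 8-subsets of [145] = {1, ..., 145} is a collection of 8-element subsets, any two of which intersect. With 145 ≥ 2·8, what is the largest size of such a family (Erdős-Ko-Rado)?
max |F| = C(144, 7) = 219683466288

The Erdős-Ko-Rado theorem states: for n ≥ 2k, an intersecting family of k-subsets of an n-element set has size at most C(n − 1, k − 1), with equality for 'star' families {A ⊆ [n] : |A| = k, i ∈ A} (fix an element i). For n = 145, k = 8: C(144, 7) = 219683466288.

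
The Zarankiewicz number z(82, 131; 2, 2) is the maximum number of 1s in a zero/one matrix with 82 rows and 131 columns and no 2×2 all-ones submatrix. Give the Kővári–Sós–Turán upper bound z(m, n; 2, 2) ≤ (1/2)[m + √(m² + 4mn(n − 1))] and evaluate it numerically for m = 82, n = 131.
z(82, 131; 2, 2) ≤ (1/2)[82 + √(82² + 4·82·131·130)] = (1/2)[82 + √5592564] = 1223.4301

Kővári–Sós–Turán: let r_1, ..., r_82 be the row sums and z = Σ r_i the total number of 1s. Each pair of columns can share at most one row with both entries 1 (else a 2×2 all-ones block appears), so Σ_i C(r_i, 2) ≤ C(131, 2) = 8515. By convexity Σ_i C(r_i, 2) ≥ 82·C(z/82, 2) = z(z − 82)/(2·82), giving z² − 82z − 82·131·130 ≤ 0 and hence z ≤ (1/2)[82 + √(6724 + 4·1396460)] = (1/2)[82 + √5592564] ≈ (1/2)(82 + 2364.8602) = 1223.4301.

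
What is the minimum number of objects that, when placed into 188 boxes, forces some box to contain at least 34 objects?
n = (34 − 1)·188 + 1 = 6205

By the generalised pigeonhole principle, to guarantee some box contains ≥ r objects we need more than (r − 1) · k objects total. Threshold: n = (r − 1) · k + 1. With r = 34 and k = 188: n = 33 · 188 + 1 = 6204 + 1 = 6205. For n = 6204 = 33 · 188, we can put exactly 33 objects in every box, avoiding 34 in any single one — so 6205 is tight.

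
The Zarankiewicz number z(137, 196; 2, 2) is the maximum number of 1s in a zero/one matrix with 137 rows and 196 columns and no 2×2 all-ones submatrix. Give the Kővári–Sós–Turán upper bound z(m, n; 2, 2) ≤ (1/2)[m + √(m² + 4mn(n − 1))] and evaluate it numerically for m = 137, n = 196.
z(137, 196; 2, 2) ≤ (1/2)[137 + √(137² + 4·137·196·195)] = (1/2)[137 + √20963329] = 2357.7864

Kővári–Sós–Turán: let r_1, ..., r_137 be the row sums and z = Σ r_i the total number of 1s. Each pair of columns can share at most one row with both entries 1 (else a 2×2 all-ones block appears), so Σ_i C(r_i, 2) ≤ C(196, 2) = 19110. By convexity Σ_i C(r_i, 2) ≥ 137·C(z/137, 2) = z(z − 137)/(2·137), giving z² − 137z − 137·196·195 ≤ 0 and hence z ≤ (1/2)[137 + √(18769 + 4·5236140)] = (1/2)[137 + √20963329] ≈ (1/2)(137 + 4578.5728) = 2357.7864.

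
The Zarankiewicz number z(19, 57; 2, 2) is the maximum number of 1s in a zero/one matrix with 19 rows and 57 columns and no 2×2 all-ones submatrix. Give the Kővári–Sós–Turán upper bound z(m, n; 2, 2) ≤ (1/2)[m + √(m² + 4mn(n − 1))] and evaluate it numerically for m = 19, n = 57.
z(19, 57; 2, 2) ≤ (1/2)[19 + √(19² + 4·19·57·56)] = (1/2)[19 + √242953] = 255.9513

Kővári–Sós–Turán: let r_1, ..., r_19 be the row sums and z = Σ r_i the total number of 1s. Each pair of columns can share at most one row with both entries 1 (else a 2×2 all-ones block appears), so Σ_i C(r_i, 2) ≤ C(57, 2) = 1596. By convexity Σ_i C(r_i, 2) ≥ 19·C(z/19, 2) = z(z − 19)/(2·19), giving z² − 19z − 19·57·56 ≤ 0 and hence z ≤ (1/2)[19 + √(361 + 4·60648)] = (1/2)[19 + √242953] ≈ (1/2)(19 + 492.9026) = 255.9513.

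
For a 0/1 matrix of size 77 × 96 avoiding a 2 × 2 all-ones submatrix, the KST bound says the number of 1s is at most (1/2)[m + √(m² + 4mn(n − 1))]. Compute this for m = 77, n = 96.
z(77, 96; 2, 2) ≤ (1/2)[77 + √(77² + 4·77·96·95)] = (1/2)[77 + √2814889] = 877.3815

Kővári–Sós–Turán: let r_1, ..., r_77 be the row sums and z = Σ r_i the total number of 1s. Each pair of columns can share at most one row with both entries 1 (else a 2×2 all-ones block appears), so Σ_i C(r_i, 2) ≤ C(96, 2) = 4560. By convexity Σ_i C(r_i, 2) ≥ 77·C(z/77, 2) = z(z − 77)/(2·77), giving z² − 77z − 77·96·95 ≤ 0 and hence z ≤ (1/2)[77 + √(5929 + 4·702240)] = (1/2)[77 + √2814889] ≈ (1/2)(77 + 1677.7631) = 877.3815.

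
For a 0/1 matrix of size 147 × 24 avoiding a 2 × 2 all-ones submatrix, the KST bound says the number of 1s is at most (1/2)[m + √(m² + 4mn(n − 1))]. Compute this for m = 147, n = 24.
z(147, 24; 2, 2) ≤ (1/2)[147 + √(147² + 4·147·24·23)] = (1/2)[147 + √346185] = 367.6874

Kővári–Sós–Turán: let r_1, ..., r_147 be the row sums and z = Σ r_i the total number of 1s. Each pair of columns can share at most one row with both entries 1 (else a 2×2 all-ones block appears), so Σ_i C(r_i, 2) ≤ C(24, 2) = 276. By convexity Σ_i C(r_i, 2) ≥ 147·C(z/147, 2) = z(z − 147)/(2·147), giving z² − 147z − 147·24·23 ≤ 0 and hence z ≤ (1/2)[147 + √(21609 + 4·81144)] = (1/2)[147 + √346185] ≈ (1/2)(147 + 588.3749) = 367.6874.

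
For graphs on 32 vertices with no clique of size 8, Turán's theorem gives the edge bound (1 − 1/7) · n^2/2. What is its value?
Turán density bound = (6/7) · 32^2/2 = 3072/7 ≈ 438.8571

Turán's theorem: ex(n, K_{r+1}) is achieved by the complete r-partite Turán graph T(n, r) with parts as balanced as possible, and is at most (1 − 1/r) · n^2/2. For r = 7, n = 32: the density bound is (6/7) · 1024/2 = 3072/7 ≈ 438.8571. The integer-valued extremum is e(T(32, 7)) = 438, which is strictly less than the density bound 3072/7 since 7 ∤ 32 (the parts of T(32, 7) cannot all be equal).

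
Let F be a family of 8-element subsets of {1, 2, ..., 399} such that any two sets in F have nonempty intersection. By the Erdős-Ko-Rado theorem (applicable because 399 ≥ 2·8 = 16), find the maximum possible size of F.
max |F| = C(398, 7) = 297652930822632

Erdős-Ko-Rado (1961): when n ≥ 2k, max |F| = C(n−1, k−1). The bound is attained by the star {A : i ∈ A} for any fixed i ∈ [n]. Here C(399−1, 8−1) = C(398, 7) = 297652930822632.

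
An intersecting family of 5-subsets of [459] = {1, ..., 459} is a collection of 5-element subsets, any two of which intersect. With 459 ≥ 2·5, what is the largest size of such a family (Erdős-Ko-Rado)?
max |F| = C(458, 4) = 1809450370

Erdős-Ko-Rado (1961): when n ≥ 2k, max |F| = C(n−1, k−1). The bound is attained by the star {A : i ∈ A} for any fixed i ∈ [n]. Here C(459−1, 5−1) = C(458, 4) = 1809450370.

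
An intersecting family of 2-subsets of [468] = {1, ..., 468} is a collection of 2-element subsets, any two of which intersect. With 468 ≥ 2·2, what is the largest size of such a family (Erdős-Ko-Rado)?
max |F| = C(467, 1) = 467

Erdős-Ko-Rado (1961): when n ≥ 2k, max |F| = C(n−1, k−1). The bound is attained by the star {A : i ∈ A} for any fixed i ∈ [n]. Here C(468−1, 2−1) = C(467, 1) = 467.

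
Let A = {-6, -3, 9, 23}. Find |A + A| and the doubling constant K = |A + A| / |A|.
K = |A + A| / |A| = 10/4 = 5/2

Enumerate A + A = {a + b : a, b ∈ A}. With |A| = 4, there are |A|^2 = 16 ordered sum pairs; collecting distinct values, A + A = {-12, -9, -6, 3, 6, 17, 18, 20, 32, 46}, so |A + A| = 10. Thus K = 10/4 = 5/2. For comparison, the minimum possible |A + A| over all 4-element sets is 2·4 − 1 = 7 (so min K = 7/4), attained only by arithmetic progressions.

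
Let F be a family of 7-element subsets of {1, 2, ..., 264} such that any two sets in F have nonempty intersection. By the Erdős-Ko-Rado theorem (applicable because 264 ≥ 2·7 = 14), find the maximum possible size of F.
max |F| = C(263, 6) = 433968161991

Erdős-Ko-Rado (1961): when n ≥ 2k, max |F| = C(n−1, k−1). The bound is attained by the star {A : i ∈ A} for any fixed i ∈ [n]. Here C(264−1, 7−1) = C(263, 6) = 433968161991.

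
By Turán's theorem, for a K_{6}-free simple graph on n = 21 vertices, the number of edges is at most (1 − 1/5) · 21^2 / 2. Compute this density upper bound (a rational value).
Turán density bound = (4/5) · 21^2/2 = 882/5 ≈ 176.4

Turán's theorem: ex(n, K_{r+1}) is achieved by the complete r-partite Turán graph T(n, r) with parts as balanced as possible, and is at most (1 − 1/r) · n^2/2. For r = 5, n = 21: the density bound is (4/5) · 441/2 = 882/5 ≈ 176.4. The integer-valued extremum is e(T(21, 5)) = 176, which is strictly less than the density bound 882/5 since 5 ∤ 21 (the parts of T(21, 5) cannot all be equal).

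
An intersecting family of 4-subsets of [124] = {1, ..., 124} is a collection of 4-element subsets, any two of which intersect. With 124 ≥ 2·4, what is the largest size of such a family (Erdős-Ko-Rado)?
max |F| = C(123, 3) = 302621

Erdős-Ko-Rado (1961): when n ≥ 2k, max |F| = C(n−1, k−1). The bound is attained by the star {A : i ∈ A} for any fixed i ∈ [n]. Here C(124−1, 4−1) = C(123, 3) = 302621.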